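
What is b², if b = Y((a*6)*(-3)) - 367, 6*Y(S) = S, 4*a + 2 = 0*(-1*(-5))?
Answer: 534361/4 ≈ 1.3359e+5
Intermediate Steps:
a = -½ (a = -½ + (0*(-1*(-5)))/4 = -½ + (0*5)/4 = -½ + (¼)*0 = -½ + 0 = -½ ≈ -0.50000)
Y(S) = S/6
b = -731/2 (b = (-½*6*(-3))/6 - 367 = (-3*(-3))/6 - 367 = (⅙)*9 - 367 = 3/2 - 367 = -731/2 ≈ -365.50)
b² = (-731/2)² = 534361/4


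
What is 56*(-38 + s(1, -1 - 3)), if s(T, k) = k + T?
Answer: -2296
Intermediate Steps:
s(T, k) = T + k
56*(-38 + s(1, -1 - 3)) = 56*(-38 + (1 + (-1 - 3))) = 56*(-38 + (1 - 4)) = 56*(-38 - 3) = 56*(-41) = -2296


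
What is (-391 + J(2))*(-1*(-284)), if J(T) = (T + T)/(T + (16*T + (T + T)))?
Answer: -2109268/19 ≈ -1.1101e+5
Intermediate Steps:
J(T) = 2/19 (J(T) = (2*T)/(T + (16*T + 2*T)) = (2*T)/(T + 18*T) = (2*T)/((19*T)) = (2*T)*(1/(19*T)) = 2/19)
(-391 + J(2))*(-1*(-284)) = (-391 + 2/19)*(-1*(-284)) = -7427/19*284 = -2109268/19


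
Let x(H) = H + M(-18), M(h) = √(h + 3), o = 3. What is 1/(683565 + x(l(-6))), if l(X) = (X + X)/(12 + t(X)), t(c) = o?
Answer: 17089105/11681500388416 - 25*I*√15/11681500388416 ≈ 1.4629e-6 - 8.2887e-12*I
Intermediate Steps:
t(c) = 3
l(X) = 2*X/15 (l(X) = (X + X)/(12 + 3) = (2*X)/15 = (2*X)*(1/15) = 2*X/15)
M(h) = √(3 + h)
x(H) = H + I*√15 (x(H) = H + √(3 - 18) = H + √(-15) = H + I*√15)
1/(683565 + x(l(-6))) = 1/(683565 + ((2/15)*(-6) + I*√15)) = 1/(683565 + (-⅘ + I*√15)) = 1/(3417821/5 + I*√15)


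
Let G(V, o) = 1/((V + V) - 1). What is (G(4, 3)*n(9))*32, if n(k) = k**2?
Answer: 2592/7 ≈ 370.29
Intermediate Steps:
G(V, o) = 1/(-1 + 2*V) (G(V, o) = 1/(2*V - 1) = 1/(-1 + 2*V))
(G(4, 3)*n(9))*32 = (9**2/(-1 + 2*4))*32 = (81/(-1 + 8))*32 = (81/7)*32 = 2592/7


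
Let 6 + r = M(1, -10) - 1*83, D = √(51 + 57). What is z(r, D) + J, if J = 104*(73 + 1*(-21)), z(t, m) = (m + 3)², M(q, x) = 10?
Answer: 5525 + 36*√3 ≈ 5587.4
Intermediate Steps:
D = 6*√3 (D = √108 = 6*√3 ≈ 10.392)
r = -79 (r = -6 + (10 - 1*83) = -6 + (10 - 83) = -6 - 73 = -79)
z(t, m) = (3 + m)²
J = 5408 (J = 104*(73 - 21) = 104*52 = 5408)
z(r, D) + J = (3 + 6*√3)² + 5408 = 5408 + (3 + 6*√3)²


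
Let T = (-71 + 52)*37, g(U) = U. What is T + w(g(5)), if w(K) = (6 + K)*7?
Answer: -626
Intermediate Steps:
w(K) = 42 + 7*K
T = -703 (T = -19*37 = -703)
T + w(g(5)) = -703 + (42 + 7*5) = -703 + (42 + 35) = -703 + 77 = -626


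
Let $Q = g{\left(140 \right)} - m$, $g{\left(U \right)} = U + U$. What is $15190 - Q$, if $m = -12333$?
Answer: $2577$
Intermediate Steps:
$g{\left(U \right)} = 2 U$
$Q = 12613$ ($Q = 2 \cdot 140 - -12333 = 280 + 12333 = 12613$)
$15190 - Q = 15190 - 12613 = 2577$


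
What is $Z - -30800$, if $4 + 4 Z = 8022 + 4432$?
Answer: $\frac{67825}{2} \approx 33913.0$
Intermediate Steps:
$Z = \frac{6225}{2}$ ($Z = -1 + \frac{8022 + 4432}{4} = -1 + \frac{1}{4} \cdot 12454 = -1 + \frac{6227}{2} = \frac{6225}{2} \approx 3112.5$)
$Z - -30800 = \frac{6225}{2} - -30800 = \frac{6225}{2} + 30800 = \frac{67825}{2}$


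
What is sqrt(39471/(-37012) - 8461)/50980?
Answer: I*sqrt(2898021121759)/943435880 ≈ 0.0018044*I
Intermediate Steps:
sqrt(39471/(-37012) - 8461)/50980 = sqrt(39471*(-1/37012) - 8461)*(1/50980) = sqrt(-39471/37012 - 8461)*(1/50980) = sqrt(-313198003/37012)*(1/50980) = (I*sqrt(2898021121759)/18506)*(1/50980) = I*sqrt(2898021121759)/943435880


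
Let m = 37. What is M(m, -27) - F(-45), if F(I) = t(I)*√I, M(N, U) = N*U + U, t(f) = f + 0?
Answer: -1026 + 135*I*√5 ≈ -1026.0 + 301.87*I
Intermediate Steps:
t(f) = f
M(N, U) = U + N*U
F(I) = I^(3/2) (F(I) = I*√I = I^(3/2))
M(m, -27) - F(-45) = -27*(1 + 37) - (-45)^(3/2) = -27*38 - (-135)*I*√5 = -1026 + 135*I*√5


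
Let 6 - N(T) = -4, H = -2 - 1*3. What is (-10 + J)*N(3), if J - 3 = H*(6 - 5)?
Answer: -120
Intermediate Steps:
H = -5 (H = -2 - 3 = -5)
N(T) = 10 (N(T) = 6 - 1*(-4) = 6 + 4 = 10)
J = -2 (J = 3 - 5*(6 - 5) = 3 - 5*1 = 3 - 5 = -2)
(-10 + J)*N(3) = (-10 - 2)*10 = -12*10 = -120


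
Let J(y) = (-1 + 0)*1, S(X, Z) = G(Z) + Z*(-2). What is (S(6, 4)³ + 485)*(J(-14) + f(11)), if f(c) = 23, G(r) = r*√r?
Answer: 10670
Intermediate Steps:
G(r) = r^(3/2)
S(X, Z) = Z^(3/2) - 2*Z (S(X, Z) = Z^(3/2) + Z*(-2) = Z^(3/2) - 2*Z)
J(y) = -1 (J(y) = -1*1 = -1)
(S(6, 4)³ + 485)*(J(-14) + f(11)) = ((4^(3/2) - 2*4)³ + 485)*(-1 + 23) = ((8 - 8)³ + 485)*22 = (0³ + 485)*22 = (0 + 485)*22 = 485*22 = 10670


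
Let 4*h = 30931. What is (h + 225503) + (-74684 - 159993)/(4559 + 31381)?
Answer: 4191129089/17970 ≈ 2.3323e+5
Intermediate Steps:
h = 30931/4 (h = (¼)*30931 = 30931/4 ≈ 7732.8)
(h + 225503) + (-74684 - 159993)/(4559 + 31381) = (30931/4 + 225503) + (-74684 - 159993)/(4559 + 31381) = 932943/4 - 234677/35940 = 4191129089/17970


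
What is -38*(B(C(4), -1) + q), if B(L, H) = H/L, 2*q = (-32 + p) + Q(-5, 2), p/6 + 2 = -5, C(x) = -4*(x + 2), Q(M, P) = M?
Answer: 17993/12 ≈ 1499.4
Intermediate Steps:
C(x) = -8 - 4*x (C(x) = -4*(2 + x) = -8 - 4*x)
p = -42 (p = -12 + 6*(-5) = -12 - 30 = -42)
q = -79/2 (q = ((-32 - 42) - 5)/2 = (-74 - 5)/2 = (1/2)*(-79) = -79/2 ≈ -39.500)
-38*(B(C(4), -1) + q) = -38*(-1/(-8 - 4*4) - 79/2) = -38*(-1/(-8 - 16) - 79/2) = -38*(-1/(-24) - 79/2) = -38*(-1*(-1/24) - 79/2) = -38*(1/24 - 79/2) = -38*(-947/24) = 17993/12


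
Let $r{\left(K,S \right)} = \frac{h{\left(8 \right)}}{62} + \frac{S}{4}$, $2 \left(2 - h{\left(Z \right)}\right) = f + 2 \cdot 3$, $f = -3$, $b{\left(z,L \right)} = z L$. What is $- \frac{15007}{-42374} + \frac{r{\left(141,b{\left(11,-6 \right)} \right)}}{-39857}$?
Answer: $\frac{37127635353}{104711832116} \approx 0.35457$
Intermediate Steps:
$b{\left(z,L \right)} = L z$
$h{\left(Z \right)} = \frac{1}{2}$ ($h{\left(Z \right)} = 2 - \frac{-3 + 2 \cdot 3}{2} = 2 - \frac{-3 + 6}{2} = 2 - \frac{3}{2} = \frac{1}{2}$)
$r{\left(K,S \right)} = \frac{1}{124} + \frac{S}{4}$ ($r{\left(K,S \right)} = \frac{1}{2 \cdot 62} + \frac{S}{4} = \frac{1}{2} \cdot \frac{1}{62} + S \frac{1}{4} = \frac{1}{124} + \frac{S}{4}$)
$- \frac{15007}{-42374} + \frac{r{\left(141,b{\left(11,-6 \right)} \right)}}{-39857} = - \frac{15007}{-42374} + \frac{\frac{1}{124} + \frac{\left(-6\right) 11}{4}}{-39857} = \left(-15007\right) \left(- \frac{1}{42374}\right) + \left(\frac{1}{124} + \frac{1}{4} \left(-66\right)\right) \left(- \frac{1}{39857}\right) = \frac{15007}{42374} + \left(\frac{1}{124} - \frac{33}{2}\right) \left(- \frac{1}{39857}\right) = \frac{15007}{42374} - - \frac{2045}{4942268} = \frac{15007}{42374} + \frac{2045}{4942268} = \frac{37127635353}{104711832116}$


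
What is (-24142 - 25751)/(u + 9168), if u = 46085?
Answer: -49893/55253 ≈ -0.90299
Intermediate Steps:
(-24142 - 25751)/(u + 9168) = (-24142 - 25751)/(46085 + 9168) = -49893/55253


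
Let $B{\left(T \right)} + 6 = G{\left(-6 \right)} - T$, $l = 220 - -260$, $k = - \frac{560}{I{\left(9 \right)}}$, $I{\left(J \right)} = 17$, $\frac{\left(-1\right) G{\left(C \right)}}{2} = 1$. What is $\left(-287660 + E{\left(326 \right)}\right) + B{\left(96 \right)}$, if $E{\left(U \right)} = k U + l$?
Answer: $- \frac{5066388}{17} \approx -2.9802 \cdot 10^{5}$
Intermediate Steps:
$G{\left(C \right)} = -2$ ($G{\left(C \right)} = \left(-2\right) 1 = -2$)
$k = - \frac{560}{17} \approx -32.941$
$l = 480$ ($l = 220 + 260 = 480$)
$B{\left(T \right)} = -8 - T$ ($B{\left(T \right)} = -6 - \left(2 + T\right) = -8 - T$)
$E{\left(U \right)} = 480 - \frac{560 U}{17}$ ($E{\left(U \right)} = - \frac{560 U}{17} + 480 = 480 - \frac{560 U}{17}$)
$\left(-287660 + E{\left(326 \right)}\right) + B{\left(96 \right)} = \left(-287660 + \left(480 - \frac{182560}{17}\right)\right) - 104 = \left(-287660 - \frac{174400}{17}\right) - 104 = - \frac{5064620}{17} - 104 = - \frac{5066388}{17}$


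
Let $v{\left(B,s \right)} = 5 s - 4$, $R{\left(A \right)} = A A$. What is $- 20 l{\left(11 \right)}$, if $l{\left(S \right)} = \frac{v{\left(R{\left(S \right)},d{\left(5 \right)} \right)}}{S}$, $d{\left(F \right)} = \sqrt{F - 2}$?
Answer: $\frac{80}{11} - \frac{100 \sqrt{3}}{11} \approx -8.4732$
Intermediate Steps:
$R{\left(A \right)} = A^{2}$
$d{\left(F \right)} = \sqrt{-2 + F}$
$v{\left(B,s \right)} = -4 + 5 s$
$l{\left(S \right)} = \frac{-4 + 5 \sqrt{3}}{S}$ ($l{\left(S \right)} = \frac{-4 + 5 \sqrt{-2 + 5}}{S} = \frac{-4 + 5 \sqrt{3}}{S}$)
$- 20 l{\left(11 \right)} = - 20 \frac{-4 + 5 \sqrt{3}}{11} = - 20 \left(- \frac{4}{11} + \frac{5 \sqrt{3}}{11}\right) = \frac{80}{11} - \frac{100 \sqrt{3}}{11}$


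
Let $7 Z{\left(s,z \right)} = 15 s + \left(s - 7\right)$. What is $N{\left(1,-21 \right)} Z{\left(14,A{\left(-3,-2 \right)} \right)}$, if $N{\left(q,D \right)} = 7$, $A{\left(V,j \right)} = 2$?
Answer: $217$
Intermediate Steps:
$Z{\left(s,z \right)} = -1 + \frac{16 s}{7}$ ($Z{\left(s,z \right)} = \frac{15 s + \left(s - 7\right)}{7} = \frac{15 s + \left(-7 + s\right)}{7} = \frac{-7 + 16 s}{7} = -1 + \frac{16 s}{7}$)
$N{\left(1,-21 \right)} Z{\left(14,A{\left(-3,-2 \right)} \right)} = 7 \left(-1 + \frac{16}{7} \cdot 14\right) = 7 \left(-1 + 32\right) = 7 \cdot 31 = 217$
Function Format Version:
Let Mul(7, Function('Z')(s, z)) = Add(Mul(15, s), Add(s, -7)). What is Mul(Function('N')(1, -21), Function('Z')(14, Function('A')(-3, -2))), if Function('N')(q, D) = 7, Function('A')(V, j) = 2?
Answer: 217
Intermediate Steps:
Function('Z')(s, z) = Add(-1, Mul(Rational(16, 7), s)) (Function('Z')(s, z) = Mul(Rational(1, 7), Add(Mul(15, s), Add(s, -7))) = Mul(Rational(1, 7), Add(Mul(15, s), Add(-7, s))) = Mul(Rational(1, 7), Add(-7, Mul(16, s))) = Add(-1, Mul(Rational(16, 7), s)))
Mul(Function('N')(1, -21), Function('Z')(14, Function('A')(-3, -2))) = Mul(7, Add(-1, Mul(Rational(16, 7), 14))) = Mul(7, Add(-1, 32)) = Mul(7, 31) = 217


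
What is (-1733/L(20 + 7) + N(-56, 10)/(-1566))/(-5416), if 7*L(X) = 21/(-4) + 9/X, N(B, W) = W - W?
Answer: -36393/79886 ≈ -0.45556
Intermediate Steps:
N(B, W) = 0
L(X) = -3/4 + 9/(7*X) (L(X) = (21/(-4) + 9/X)/7 = (21*(-1/4) + 9/X)/7 = (-21/4 + 9/X)/7 = -3/4 + 9/(7*X))
(-1733/L(20 + 7) + N(-56, 10)/(-1566))/(-5416) = (-1733*28*(20 + 7)/(3*(12 - 7*(20 + 7))) + 0/(-1566))/(-5416) = (-1733*252/(12 - 7*27) + 0*(-1/1566))*(-1/5416) = (-1733*252/(12 - 189) + 0)*(-1/5416) = (-1733/((3/28)*(1/27)*(-177)) + 0)*(-1/5416) = (-1733/(-59/84) + 0)*(-1/5416) = (-1733*(-84/59) + 0)*(-1/5416) = (145572/59 + 0)*(-1/5416) = (145572/59)*(-1/5416) = -36393/79886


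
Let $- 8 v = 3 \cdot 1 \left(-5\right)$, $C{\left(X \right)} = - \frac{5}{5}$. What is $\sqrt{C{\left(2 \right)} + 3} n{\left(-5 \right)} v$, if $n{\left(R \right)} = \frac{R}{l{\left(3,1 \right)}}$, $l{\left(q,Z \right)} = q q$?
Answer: $- \frac{25 \sqrt{2}}{24} \approx -1.4731$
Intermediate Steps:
$C{\left(X \right)} = -1$ ($C{\left(X \right)} = \left(-5\right) \frac{1}{5} = -1$)
$l{\left(q,Z \right)} = q^{2}$
$v = \frac{15}{8}$ ($v = - \frac{3 \cdot 1 \left(-5\right)}{8} = - \frac{3 \left(-5\right)}{8} = \left(- \frac{1}{8}\right) \left(-15\right) = \frac{15}{8} \approx 1.875$)
$n{\left(R \right)} = \frac{R}{9}$ ($n{\left(R \right)} = \frac{R}{3^{2}} = \frac{R}{9}$)
$\sqrt{C{\left(2 \right)} + 3} n{\left(-5 \right)} v = \sqrt{-1 + 3} \cdot \frac{1}{9} \left(-5\right) \frac{15}{8} = \sqrt{2} \left(- \frac{5}{9}\right) \frac{15}{8} = - \frac{5 \sqrt{2}}{9} \cdot \frac{15}{8} = - \frac{25 \sqrt{2}}{24}$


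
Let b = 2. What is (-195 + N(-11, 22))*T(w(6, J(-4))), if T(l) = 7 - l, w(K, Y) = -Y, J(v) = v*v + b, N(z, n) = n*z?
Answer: -10925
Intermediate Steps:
J(v) = 2 + v**2 (J(v) = v*v + 2 = v**2 + 2 = 2 + v**2)
(-195 + N(-11, 22))*T(w(6, J(-4))) = (-195 + 22*(-11))*(7 - (-1)*(2 + (-4)**2)) = (-195 - 242)*(7 - (-1)*(2 + 16)) = -437*(7 - (-1)*18) = -437*(7 - 1*(-18)) = -437*(7 + 18) = -437*25 = -10925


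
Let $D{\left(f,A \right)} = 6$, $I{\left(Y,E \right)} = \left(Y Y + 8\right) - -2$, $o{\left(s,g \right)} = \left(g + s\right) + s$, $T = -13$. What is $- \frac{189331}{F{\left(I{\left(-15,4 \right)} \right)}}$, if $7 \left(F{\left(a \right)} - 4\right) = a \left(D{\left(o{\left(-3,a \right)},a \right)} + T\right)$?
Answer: $\frac{189331}{231} \approx 819.61$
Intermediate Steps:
$o{\left(s,g \right)} = g + 2 s$
$I{\left(Y,E \right)} = 10 + Y^{2}$ ($I{\left(Y,E \right)} = \left(Y^{2} + 8\right) + 2 = \left(8 + Y^{2}\right) + 2 = 10 + Y^{2}$)
$F{\left(a \right)} = 4 - a$ ($F{\left(a \right)} = 4 + \frac{a \left(6 - 13\right)}{7} = 4 + \frac{a \left(-7\right)}{7} = 4 + \frac{\left(-7\right) a}{7} = 4 - a$)
$- \frac{189331}{F{\left(I{\left(-15,4 \right)} \right)}} = - \frac{189331}{4 - \left(10 + \left(-15\right)^{2}\right)} = - \frac{189331}{4 - \left(10 + 225\right)} = - \frac{189331}{4 - 235} = - \frac{189331}{-231} = \left(-189331\right) \left(- \frac{1}{231}\right) = \frac{189331}{231}$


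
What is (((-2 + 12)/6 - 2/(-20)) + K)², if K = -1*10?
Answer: 61009/900 ≈ 67.788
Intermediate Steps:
K = -10
(((-2 + 12)/6 - 2/(-20)) + K)² = (((-2 + 12)/6 - 2/(-20)) - 10)² = ((10*(⅙) - 2*(-1/20)) - 10)² = ((5/3 + ⅒) - 10)² = (53/30 - 10)² = (-247/30)² = 61009/900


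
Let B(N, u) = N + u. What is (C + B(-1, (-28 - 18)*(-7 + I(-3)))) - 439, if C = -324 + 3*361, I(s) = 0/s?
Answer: 641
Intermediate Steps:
I(s) = 0
C = 759 (C = -324 + 1083 = 759)
(C + B(-1, (-28 - 18)*(-7 + I(-3)))) - 439 = (759 + (-1 + (-28 - 18)*(-7 + 0))) - 439 = (759 + (-1 - 46*(-7))) - 439 = (759 + (-1 + 322)) - 439 = (759 + 321) - 439 = 1080 - 439 = 641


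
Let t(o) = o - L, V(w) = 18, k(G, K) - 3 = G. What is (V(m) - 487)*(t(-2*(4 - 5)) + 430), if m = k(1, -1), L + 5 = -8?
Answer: -208705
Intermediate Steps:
k(G, K) = 3 + G
L = -13 (L = -5 - 8 = -13)
m = 4 (m = 3 + 1 = 4)
t(o) = 13 + o (t(o) = o - 1*(-13) = o + 13 = 13 + o)
(V(m) - 487)*(t(-2*(4 - 5)) + 430) = (18 - 487)*((13 - 2*(4 - 5)) + 430) = -469*((13 - 2*(-1)) + 430) = -469*((13 + 2) + 430) = -469*(15 + 430) = -469*445 = -208705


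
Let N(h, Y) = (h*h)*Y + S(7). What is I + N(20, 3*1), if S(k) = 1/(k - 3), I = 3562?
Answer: 19049/4 ≈ 4762.3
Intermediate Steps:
S(k) = 1/(-3 + k)
N(h, Y) = ¼ + Y*h² (N(h, Y) = (h*h)*Y + 1/(-3 + 7) = h²*Y + 1/4 = Y*h² + ¼ = ¼ + Y*h²)
I + N(20, 3*1) = 3562 + (¼ + (3*1)*20²) = 3562 + (¼ + 3*400) = 3562 + (¼ + 1200) = 3562 + 4801/4 = 19049/4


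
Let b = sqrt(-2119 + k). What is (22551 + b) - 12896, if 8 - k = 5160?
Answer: 9655 + I*sqrt(7271) ≈ 9655.0 + 85.27*I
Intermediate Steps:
k = -5152 (k = 8 - 1*5160 = 8 - 5160 = -5152)
b = I*sqrt(7271) (b = sqrt(-2119 - 5152) = sqrt(-7271) = I*sqrt(7271) ≈ 85.27*I)
(22551 + b) - 12896 = (22551 + I*sqrt(7271)) - 12896 = 9655 + I*sqrt(7271)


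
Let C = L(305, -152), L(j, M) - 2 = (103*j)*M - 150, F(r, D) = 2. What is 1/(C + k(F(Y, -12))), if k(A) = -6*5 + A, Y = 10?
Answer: -1/4775256 ≈ -2.0941e-7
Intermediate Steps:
L(j, M) = -148 + 103*M*j (L(j, M) = 2 + ((103*j)*M - 150) = 2 + (103*M*j - 150) = 2 + (-150 + 103*M*j) = -148 + 103*M*j)
C = -4775228 (C = -148 + 103*(-152)*305 = -148 - 4775080 = -4775228)
k(A) = -30 + A
1/(C + k(F(Y, -12))) = 1/(-4775228 + (-30 + 2)) = 1/(-4775228 - 28) = 1/(-4775256) = -1/4775256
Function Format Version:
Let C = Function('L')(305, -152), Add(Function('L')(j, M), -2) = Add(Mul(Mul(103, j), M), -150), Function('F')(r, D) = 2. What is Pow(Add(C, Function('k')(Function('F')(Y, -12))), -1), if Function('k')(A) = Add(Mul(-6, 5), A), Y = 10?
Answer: Rational(-1, 4775256) ≈ -2.0941e-7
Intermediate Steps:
Function('L')(j, M) = Add(-148, Mul(103, M, j)) (Function('L')(j, M) = Add(2, Add(Mul(Mul(103, j), M), -150)) = Add(2, Add(Mul(103, M, j), -150)) = Add(2, Add(-150, Mul(103, M, j))) = Add(-148, Mul(103, M, j)))
C = -4775228 (C = Add(-148, Mul(103, -152, 305)) = Add(-148, -4775080) = -4775228)
Function('k')(A) = Add(-30, A)
Pow(Add(C, Function('k')(Function('F')(Y, -12))), -1) = Pow(Add(-4775228, Add(-30, 2)), -1) = Pow(Add(-4775228, -28), -1) = Pow(-4775256, -1) = Rational(-1, 4775256)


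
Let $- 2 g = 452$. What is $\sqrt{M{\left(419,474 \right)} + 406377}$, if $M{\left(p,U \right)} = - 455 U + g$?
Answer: $\sqrt{190481} \approx 436.44$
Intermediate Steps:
$g = -226$ ($g = \left(- \frac{1}{2}\right) 452 = -226$)
$M{\left(p,U \right)} = -226 - 455 U$ ($M{\left(p,U \right)} = - 455 U - 226 = -226 - 455 U$)
$\sqrt{M{\left(419,474 \right)} + 406377} = \sqrt{\left(-226 - 215670\right) + 406377} = \sqrt{-215896 + 406377} = \sqrt{190481}$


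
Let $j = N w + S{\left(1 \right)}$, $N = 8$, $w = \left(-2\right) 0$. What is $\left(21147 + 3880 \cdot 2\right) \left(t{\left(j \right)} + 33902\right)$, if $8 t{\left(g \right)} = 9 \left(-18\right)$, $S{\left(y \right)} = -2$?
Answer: $\frac{3917678989}{4} \approx 9.7942 \cdot 10^{8}$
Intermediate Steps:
$w = 0$
$j = -2$ ($j = 8 \cdot 0 - 2 = 0 - 2 = -2$)
$t{\left(g \right)} = - \frac{81}{4}$ ($t{\left(g \right)} = \frac{9 \left(-18\right)}{8} = \frac{1}{8} \left(-162\right) = - \frac{81}{4}$)
$\left(21147 + 3880 \cdot 2\right) \left(t{\left(j \right)} + 33902\right) = \left(21147 + 3880 \cdot 2\right) \left(- \frac{81}{4} + 33902\right) = \left(21147 + 7760\right) \frac{135527}{4} = 28907 \cdot \frac{135527}{4} = \frac{3917678989}{4}$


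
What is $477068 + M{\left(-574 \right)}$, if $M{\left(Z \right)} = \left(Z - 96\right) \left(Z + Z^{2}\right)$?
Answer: $-219887272$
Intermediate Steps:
$M{\left(Z \right)} = \left(-96 + Z\right) \left(Z + Z^{2}\right)$
$477068 + M{\left(-574 \right)} = 477068 - 574 \left(-96 + \left(-574\right)^{2} - -54530\right) = 477068 - 574 \left(-96 + 329476 + 54530\right) = 477068 - 220364340 = -219887272$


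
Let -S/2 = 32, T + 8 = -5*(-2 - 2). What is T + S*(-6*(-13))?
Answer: -4980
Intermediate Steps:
T = 12 (T = -8 - 5*(-2 - 2) = -8 - 5*(-4) = -8 + 20 = 12)
S = -64 (S = -2*32 = -64)
T + S*(-6*(-13)) = 12 - (-384)*(-13) = 12 - 64*78 = 12 - 4992 = -4980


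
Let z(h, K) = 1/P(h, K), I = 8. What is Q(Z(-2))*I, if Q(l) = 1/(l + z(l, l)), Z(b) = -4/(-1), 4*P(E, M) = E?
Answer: 8/5 ≈ 1.6000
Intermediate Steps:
P(E, M) = E/4
Z(b) = 4 (Z(b) = -4*(-1) = 4)
z(h, K) = 4/h (z(h, K) = 1/(h/4) = 4/h)
Q(l) = 1/(l + 4/l)
Q(Z(-2))*I = (4/(4 + 4²))*8 = (4/(4 + 16))*8 = (4/20)*8 = (4*(1/20))*8 = (⅕)*8 = 8/5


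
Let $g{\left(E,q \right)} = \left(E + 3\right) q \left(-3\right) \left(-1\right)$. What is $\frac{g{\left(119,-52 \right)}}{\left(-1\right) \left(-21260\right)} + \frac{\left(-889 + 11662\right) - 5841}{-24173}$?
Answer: $- \frac{141228714}{128479495} \approx -1.0992$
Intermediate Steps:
$g{\left(E,q \right)} = 3 q \left(3 + E\right)$ ($g{\left(E,q \right)} = \left(3 + E\right) - 3 q \left(-1\right) = \left(3 + E\right) 3 q = 3 q \left(3 + E\right)$)
$\frac{g{\left(119,-52 \right)}}{\left(-1\right) \left(-21260\right)} + \frac{\left(-889 + 11662\right) - 5841}{-24173} = \frac{3 \left(-52\right) \left(3 + 119\right)}{\left(-1\right) \left(-21260\right)} + \frac{\left(-889 + 11662\right) - 5841}{-24173} = \frac{3 \left(-52\right) 122}{21260} + \left(10773 - 5841\right) \left(- \frac{1}{24173}\right) = \left(-19032\right) \frac{1}{21260} + 4932 \left(- \frac{1}{24173}\right) = - \frac{4758}{5315} - \frac{4932}{24173} = - \frac{141228714}{128479495}$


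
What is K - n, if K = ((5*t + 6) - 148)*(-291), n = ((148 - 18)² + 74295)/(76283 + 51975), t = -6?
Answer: 493806017/9866 ≈ 50051.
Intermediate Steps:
n = 7015/9866 (n = (130² + 74295)/128258 = (16900 + 74295)*(1/128258) = 91195*(1/128258) = 7015/9866 ≈ 0.71103)
K = 50052 (K = ((5*(-6) + 6) - 148)*(-291) = ((-30 + 6) - 148)*(-291) = (-24 - 148)*(-291) = -172*(-291) = 50052)
K - n = 50052 - 1*7015/9866 = 50052 - 7015/9866 = 493806017/9866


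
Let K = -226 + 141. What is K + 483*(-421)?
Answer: -203428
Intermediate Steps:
K = -85
K + 483*(-421) = -85 + 483*(-421) = -85 - 203343 = -203428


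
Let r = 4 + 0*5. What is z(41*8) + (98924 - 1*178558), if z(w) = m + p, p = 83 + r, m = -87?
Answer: -79634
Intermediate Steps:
r = 4 (r = 4 + 0 = 4)
p = 87 (p = 83 + 4 = 87)
z(w) = 0 (z(w) = -87 + 87 = 0)
z(41*8) + (98924 - 1*178558) = 0 + (98924 - 1*178558) = 0 + (98924 - 178558) = 0 - 79634 = -79634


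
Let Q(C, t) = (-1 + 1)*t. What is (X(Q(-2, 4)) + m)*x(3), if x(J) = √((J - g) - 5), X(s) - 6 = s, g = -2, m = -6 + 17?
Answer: 0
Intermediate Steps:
Q(C, t) = 0 (Q(C, t) = 0*t = 0)
m = 11
X(s) = 6 + s
x(J) = √(-3 + J) (x(J) = √((J - 1*(-2)) - 5) = √((J + 2) - 5) = √((2 + J) - 5) = √(-3 + J))
(X(Q(-2, 4)) + m)*x(3) = ((6 + 0) + 11)*√(-3 + 3) = (6 + 11)*√0 = 17*0 = 0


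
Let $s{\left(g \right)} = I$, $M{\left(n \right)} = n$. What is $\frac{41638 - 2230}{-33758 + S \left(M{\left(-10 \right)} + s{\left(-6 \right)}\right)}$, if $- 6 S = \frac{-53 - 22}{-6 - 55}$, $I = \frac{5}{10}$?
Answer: $- \frac{9615552}{8236477} \approx -1.1674$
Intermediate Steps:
$I = \frac{1}{2}$ ($I = 5 \cdot \frac{1}{10} = \frac{1}{2} \approx 0.5$)
$S = - \frac{25}{122}$ ($S = - \frac{\left(-53 - 22\right) \frac{1}{-6 - 55}}{6} = - \frac{\left(-75\right) \frac{1}{-61}}{6} = - \frac{\left(-75\right) \left(- \frac{1}{61}\right)}{6} = \left(- \frac{1}{6}\right) \frac{75}{61} = - \frac{25}{122} \approx -0.20492$)
$s{\left(g \right)} = \frac{1}{2}$
$\frac{41638 - 2230}{-33758 + S \left(M{\left(-10 \right)} + s{\left(-6 \right)}\right)} = \frac{41638 - 2230}{-33758 - \frac{25 \left(-10 + \frac{1}{2}\right)}{122}} = \frac{39408}{-33758 - - \frac{475}{244}} = \frac{39408}{-33758 + \frac{475}{244}} = \frac{39408}{- \frac{8236477}{244}} = 39408 \left(- \frac{244}{8236477}\right) = - \frac{9615552}{8236477}$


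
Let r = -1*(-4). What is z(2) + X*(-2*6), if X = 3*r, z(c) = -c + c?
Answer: -144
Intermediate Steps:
r = 4
z(c) = 0
X = 12 (X = 3*4 = 12)
z(2) + X*(-2*6) = 0 + 12*(-2*6) = 0 + 12*(-12) = 0 - 144 = -144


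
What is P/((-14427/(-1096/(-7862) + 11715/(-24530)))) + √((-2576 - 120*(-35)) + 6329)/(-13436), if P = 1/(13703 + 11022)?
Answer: 118579/125077798977390 - √7953/13436 ≈ -0.0066374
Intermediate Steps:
P = 1/24725 ≈ 4.0445e-5
P/((-14427/(-1096/(-7862) + 11715/(-24530)))) + √((-2576 - 120*(-35)) + 6329)/(-13436) = 1/(24725*((-14427/(-1096/(-7862) + 11715/(-24530))))) + √((-2576 - 120*(-35)) + 6329)/(-13436) = 1/(24725*((-14427/(-1096*(-1/7862) + 11715*(-1/24530))))) + √((-2576 - 1*(-4200)) + 6329)*(-1/13436) = 1/(24725*((-14427/(548/3931 - 213/446)))) + √((-2576 + 4200) + 6329)*(-1/13436) = 1/(24725*((-14427/(-592895/1753226)))) + √(1624 + 6329)*(-1/13436) = 1/(24725*((-14427*(-1753226/592895)))) + √7953*(-1/13436) = 1/(24725*(25293791502/592895)) - √7953/13436 = (1/24725)*(592895/25293791502) - √7953/13436 = 118579/125077798977390 - √7953/13436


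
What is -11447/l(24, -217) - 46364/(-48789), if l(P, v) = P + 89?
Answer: -553248551/5513157 ≈ -100.35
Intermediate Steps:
l(P, v) = 89 + P
-11447/l(24, -217) - 46364/(-48789) = -11447/(89 + 24) - 46364/(-48789) = -11447/113 - 46364*(-1/48789) = -11447*1/113 + 46364/48789 = -11447/113 + 46364/48789 = -553248551/5513157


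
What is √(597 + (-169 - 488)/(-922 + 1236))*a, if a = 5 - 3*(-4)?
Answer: 17*√58655514/314 ≈ 414.64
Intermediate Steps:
a = 17 (a = 5 + 12 = 17)
√(597 + (-169 - 488)/(-922 + 1236))*a = √(597 + (-169 - 488)/(-922 + 1236))*17 = √(597 - 657/314)*17 = √(186801/314)*17 = (√58655514/314)*17 = 17*√58655514/314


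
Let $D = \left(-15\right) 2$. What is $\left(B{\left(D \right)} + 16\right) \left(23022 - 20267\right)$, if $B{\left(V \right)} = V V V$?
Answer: $-74340920$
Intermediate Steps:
$D = -30$
$B{\left(V \right)} = V^{3}$ ($B{\left(V \right)} = V^{2} V = V^{3}$)
$\left(B{\left(D \right)} + 16\right) \left(23022 - 20267\right) = \left(\left(-30\right)^{3} + 16\right) \left(23022 - 20267\right) = \left(-27000 + 16\right) 2755 = \left(-26984\right) 2755 = -74340920$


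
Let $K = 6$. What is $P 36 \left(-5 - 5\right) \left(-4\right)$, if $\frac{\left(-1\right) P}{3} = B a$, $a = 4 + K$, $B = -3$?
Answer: $129600$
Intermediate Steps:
$a = 10$ ($a = 4 + 6 = 10$)
$P = 90$ ($P = - 3 \left(\left(-3\right) 10\right) = \left(-3\right) \left(-30\right) = 90$)
$P 36 \left(-5 - 5\right) \left(-4\right) = 90 \cdot 36 \left(-5 - 5\right) \left(-4\right) = 3240 \left(\left(-10\right) \left(-4\right)\right) = 3240 \cdot 40 = 129600$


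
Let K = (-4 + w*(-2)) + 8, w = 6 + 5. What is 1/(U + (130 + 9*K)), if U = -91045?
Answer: -1/91077 ≈ -1.0980e-5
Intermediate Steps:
w = 11
K = -18 (K = (-4 + 11*(-2)) + 8 = (-4 - 22) + 8 = -26 + 8 = -18)
1/(U + (130 + 9*K)) = 1/(-91045 + (130 + 9*(-18))) = 1/(-91045 + (130 - 162)) = 1/(-91045 - 32) = 1/(-91077) = -1/91077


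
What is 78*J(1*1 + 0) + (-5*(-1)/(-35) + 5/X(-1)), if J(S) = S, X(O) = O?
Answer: 510/7 ≈ 72.857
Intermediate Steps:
78*J(1*1 + 0) + (-5*(-1)/(-35) + 5/X(-1)) = 78*(1*1 + 0) + (-5*(-1)/(-35) + 5/(-1)) = 78*(1 + 0) + (5*(-1/35) + 5*(-1)) = 78*1 + (-1/7 - 5) = 78 - 36/7 = 510/7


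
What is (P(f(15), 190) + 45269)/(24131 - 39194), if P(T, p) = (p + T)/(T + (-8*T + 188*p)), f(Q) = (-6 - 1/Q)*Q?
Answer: -548615044/182548497 ≈ -3.0053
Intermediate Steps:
f(Q) = Q*(-6 - 1/Q)
P(T, p) = (T + p)/(-7*T + 188*p)
(P(f(15), 190) + 45269)/(24131 - 39194) = (((-1 - 6*15) + 190)/(-7*(-1 - 6*15) + 188*190) + 45269)/(24131 - 39194) = (((-1 - 90) + 190)/(-7*(-1 - 90) + 35720) + 45269)/(-15063) = ((-91 + 190)/(-7*(-91) + 35720) + 45269)*(-1/15063) = (99/(637 + 35720) + 45269)*(-1/15063) = (99/36357 + 45269)*(-1/15063) = ((1/36357)*99 + 45269)*(-1/15063) = (33/12119 + 45269)*(-1/15063) = (548615044/12119)*(-1/15063) = -548615044/182548497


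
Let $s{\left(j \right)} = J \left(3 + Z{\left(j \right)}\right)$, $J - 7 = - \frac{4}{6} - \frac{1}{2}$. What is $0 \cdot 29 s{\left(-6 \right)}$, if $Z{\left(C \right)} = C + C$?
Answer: $0$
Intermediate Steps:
$Z{\left(C \right)} = 2 C$
$J = \frac{35}{6}$ ($J = 7 - \left(\frac{1}{2} + \frac{2}{3}\right) = 7 - \frac{7}{6} = \frac{35}{6} \approx 5.8333$)
$s{\left(j \right)} = \frac{35}{2} + \frac{35 j}{3}$ ($s{\left(j \right)} = \frac{35 \left(3 + 2 j\right)}{6} = \frac{35}{2} + \frac{35 j}{3}$)
$0 \cdot 29 s{\left(-6 \right)} = 0 \cdot 29 \left(\frac{35}{2} + \frac{35}{3} \left(-6\right)\right) = 0 \left(\frac{35}{2} - 70\right) = 0 \left(- \frac{105}{2}\right) = 0$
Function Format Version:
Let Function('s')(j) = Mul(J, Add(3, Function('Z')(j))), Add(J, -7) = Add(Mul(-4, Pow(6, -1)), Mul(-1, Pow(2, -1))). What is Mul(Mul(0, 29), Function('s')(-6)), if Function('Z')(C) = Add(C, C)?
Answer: 0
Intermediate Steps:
Function('Z')(C) = Mul(2, C)
J = Rational(35, 6) (J = Add(7, Add(Mul(-4, Pow(6, -1)), Mul(-1, Pow(2, -1)))) = Add(7, Add(Mul(-4, Rational(1, 6)), Mul(-1, Rational(1, 2)))) = Add(7, Add(Rational(-2, 3), Rational(-1, 2))) = Add(7, Rational(-7, 6)) = Rational(35, 6) ≈ 5.8333)
Function('s')(j) = Add(Rational(35, 2), Mul(Rational(35, 3), j)) (Function('s')(j) = Mul(Rational(35, 6), Add(3, Mul(2, j))) = Add(Rational(35, 2), Mul(Rational(35, 3), j)))
Mul(Mul(0, 29), Function('s')(-6)) = Mul(Mul(0, 29), Add(Rational(35, 2), Mul(Rational(35, 3), -6))) = Mul(0, Add(Rational(35, 2), -70)) = Mul(0, Rational(-105, 2)) = 0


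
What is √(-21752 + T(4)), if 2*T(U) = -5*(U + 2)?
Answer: I*√21767 ≈ 147.54*I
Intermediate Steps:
T(U) = -5 - 5*U/2 (T(U) = (-5*(U + 2))/2 = (-5*(2 + U))/2 = (-10 - 5*U)/2 = -5 - 5*U/2)
√(-21752 + T(4)) = √(-21752 + (-5 - 5/2*4)) = √(-21752 + (-5 - 10)) = √(-21752 - 15) = √(-21767) = I*√21767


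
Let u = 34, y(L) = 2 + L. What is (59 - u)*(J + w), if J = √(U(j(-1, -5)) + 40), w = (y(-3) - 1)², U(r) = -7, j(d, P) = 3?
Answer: 100 + 25*√33 ≈ 243.61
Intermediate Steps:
w = 4 (w = ((2 - 3) - 1)² = (-1 - 1)² = (-2)² = 4)
J = √33 (J = √(-7 + 40) = √33 ≈ 5.7446)
(59 - u)*(J + w) = (59 - 1*34)*(√33 + 4) = (59 - 34)*(4 + √33) = 25*(4 + √33) = 100 + 25*√33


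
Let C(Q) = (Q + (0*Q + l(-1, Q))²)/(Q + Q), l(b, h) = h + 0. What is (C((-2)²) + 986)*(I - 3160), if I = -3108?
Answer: -6195918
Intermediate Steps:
l(b, h) = h
C(Q) = (Q + Q²)/(2*Q) (C(Q) = (Q + (0*Q + Q)²)/(Q + Q) = (Q + (0 + Q)²)/((2*Q)) = (Q + Q²)*(1/(2*Q)) = (Q + Q²)/(2*Q))
(C((-2)²) + 986)*(I - 3160) = ((½ + (½)*(-2)²) + 986)*(-3108 - 3160) = ((½ + (½)*4) + 986)*(-6268) = ((½ + 2) + 986)*(-6268) = (5/2 + 986)*(-6268) = (1977/2)*(-6268) = -6195918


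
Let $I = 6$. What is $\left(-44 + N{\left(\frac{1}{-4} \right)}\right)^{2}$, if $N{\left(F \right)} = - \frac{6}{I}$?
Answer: $2025$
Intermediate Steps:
$N{\left(F \right)} = -1$ ($N{\left(F \right)} = - \frac{6}{6} = \left(-6\right) \frac{1}{6} = -1$)
$\left(-44 + N{\left(\frac{1}{-4} \right)}\right)^{2} = \left(-44 - 1\right)^{2} = \left(-45\right)^{2} = 2025$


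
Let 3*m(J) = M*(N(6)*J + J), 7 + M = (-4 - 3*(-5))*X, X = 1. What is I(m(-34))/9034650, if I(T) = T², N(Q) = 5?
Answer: 2176/265725 ≈ 0.0081889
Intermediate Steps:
M = 4 (M = -7 + (-4 - 3*(-5))*1 = -7 + (-4 + 15)*1 = -7 + 11*1 = -7 + 11 = 4)
m(J) = 8*J (m(J) = (4*(5*J + J))/3 = (4*(6*J))/3 = (24*J)/3 = 8*J)
I(m(-34))/9034650 = (8*(-34))²/9034650 = (-272)²*(1/9034650) = 73984*(1/9034650) = 2176/265725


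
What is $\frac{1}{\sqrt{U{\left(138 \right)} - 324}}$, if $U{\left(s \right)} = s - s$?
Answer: $- \frac{i}{18} \approx - 0.055556 i$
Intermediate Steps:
$U{\left(s \right)} = 0$
$\frac{1}{\sqrt{U{\left(138 \right)} - 324}} = \frac{1}{\sqrt{0 - 324}} = \frac{1}{\sqrt{-324}} = \frac{1}{18 i} = - \frac{i}{18}$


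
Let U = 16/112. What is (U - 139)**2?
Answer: 944784/49 ≈ 19281.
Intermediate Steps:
U = 1/7 (U = 16*(1/112) = 1/7 ≈ 0.14286)
(U - 139)**2 = (1/7 - 139)**2 = (-972/7)**2 = 944784/49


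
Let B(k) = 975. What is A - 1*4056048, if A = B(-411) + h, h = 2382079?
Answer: -1672994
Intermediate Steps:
A = 2383054 (A = 975 + 2382079 = 2383054)
A - 1*4056048 = 2383054 - 1*4056048 = 2383054 - 4056048 = -1672994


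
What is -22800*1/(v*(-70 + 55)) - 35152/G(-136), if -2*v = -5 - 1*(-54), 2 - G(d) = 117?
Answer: 1372848/5635 ≈ 243.63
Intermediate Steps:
G(d) = -115 (G(d) = 2 - 1*117 = 2 - 117 = -115)
v = -49/2 (v = -(-5 - 1*(-54))/2 = -(-5 + 54)/2 = -½*49 = -49/2 ≈ -24.500)
-22800*1/(v*(-70 + 55)) - 35152/G(-136) = -22800*(-2/(49*(-70 + 55))) - 35152/(-115) = -22800/((-49/2*(-15))) - 35152*(-1/115) = -22800/735/2 + 35152/115 = -22800*2/735 + 35152/115 = -3040/49 + 35152/115 = 1372848/5635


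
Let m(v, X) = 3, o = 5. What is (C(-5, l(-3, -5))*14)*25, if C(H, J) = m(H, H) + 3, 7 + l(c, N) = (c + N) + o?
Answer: 2100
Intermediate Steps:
l(c, N) = -2 + N + c (l(c, N) = -7 + ((c + N) + 5) = -7 + ((N + c) + 5) = -7 + (5 + N + c) = -2 + N + c)
C(H, J) = 6 (C(H, J) = 3 + 3 = 6)
(C(-5, l(-3, -5))*14)*25 = (6*14)*25 = 84*25 = 2100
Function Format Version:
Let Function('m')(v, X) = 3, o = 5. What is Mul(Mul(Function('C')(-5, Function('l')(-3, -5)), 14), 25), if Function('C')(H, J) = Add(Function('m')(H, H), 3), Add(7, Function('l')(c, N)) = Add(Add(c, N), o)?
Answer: 2100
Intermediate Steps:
Function('l')(c, N) = Add(-2, N, c) (Function('l')(c, N) = Add(-7, Add(Add(c, N), 5)) = Add(-7, Add(Add(N, c), 5)) = Add(-7, Add(5, N, c)) = Add(-2, N, c))
Function('C')(H, J) = 6 (Function('C')(H, J) = Add(3, 3) = 6)
Mul(Mul(Function('C')(-5, Function('l')(-3, -5)), 14), 25) = Mul(Mul(6, 14), 25) = Mul(84, 25) = 2100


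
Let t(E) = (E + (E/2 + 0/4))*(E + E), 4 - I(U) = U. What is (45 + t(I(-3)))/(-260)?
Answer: -48/65 ≈ -0.73846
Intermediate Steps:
I(U) = 4 - U
t(E) = 3*E**2 (t(E) = (E + (E*(1/2) + 0*(1/4)))*(2*E) = (E + (E/2 + 0))*(2*E) = (E + E/2)*(2*E) = (3*E/2)*(2*E) = 3*E**2)
(45 + t(I(-3)))/(-260) = (45 + 3*(4 - 1*(-3))**2)/(-260) = (45 + 3*(4 + 3)**2)*(-1/260) = (45 + 3*7**2)*(-1/260) = (45 + 3*49)*(-1/260) = (45 + 147)*(-1/260) = 192*(-1/260) = -48/65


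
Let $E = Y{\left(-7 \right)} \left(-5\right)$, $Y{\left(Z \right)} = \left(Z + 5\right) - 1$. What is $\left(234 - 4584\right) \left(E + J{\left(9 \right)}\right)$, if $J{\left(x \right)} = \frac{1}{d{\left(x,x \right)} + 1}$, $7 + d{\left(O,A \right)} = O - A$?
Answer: $-64525$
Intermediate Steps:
$d{\left(O,A \right)} = -7 + O - A$ ($d{\left(O,A \right)} = -7 - \left(A - O\right) = -7 + O - A$)
$Y{\left(Z \right)} = 4 + Z$ ($Y{\left(Z \right)} = \left(5 + Z\right) - 1 = 4 + Z$)
$J{\left(x \right)} = - \frac{1}{6}$ ($J{\left(x \right)} = \frac{1}{\left(-7 + x - x\right) + 1} = \frac{1}{-7 + 1} = \frac{1}{-6} = - \frac{1}{6}$)
$E = 15$ ($E = \left(4 - 7\right) \left(-5\right) = \left(-3\right) \left(-5\right) = 15$)
$\left(234 - 4584\right) \left(E + J{\left(9 \right)}\right) = \left(234 - 4584\right) \left(15 - \frac{1}{6}\right) = \left(-4350\right) \frac{89}{6} = -64525$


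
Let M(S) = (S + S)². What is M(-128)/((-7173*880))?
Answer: -4096/394515 ≈ -0.010382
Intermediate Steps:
M(S) = 4*S² (M(S) = (2*S)² = 4*S²)
M(-128)/((-7173*880)) = (4*(-128)²)/((-7173*880)) = (4*16384)/(-6312240) = 65536*(-1/6312240) = -4096/394515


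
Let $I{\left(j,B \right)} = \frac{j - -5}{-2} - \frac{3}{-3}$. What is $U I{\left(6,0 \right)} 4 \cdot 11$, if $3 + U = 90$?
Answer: $-17226$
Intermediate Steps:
$U = 87$ ($U = -3 + 90 = 87$)
$I{\left(j,B \right)} = - \frac{3}{2} - \frac{j}{2}$ ($I{\left(j,B \right)} = \left(j + 5\right) \left(- \frac{1}{2}\right) - -1 = \left(5 + j\right) \left(- \frac{1}{2}\right) + 1 = \left(- \frac{5}{2} - \frac{j}{2}\right) + 1 = - \frac{3}{2} - \frac{j}{2}$)
$U I{\left(6,0 \right)} 4 \cdot 11 = 87 \left(- \frac{3}{2} - 3\right) 4 \cdot 11 = 87 \left(- \frac{9}{2}\right) 4 \cdot 11 = 87 \left(\left(-18\right) 11\right) = 87 \left(-198\right) = -17226$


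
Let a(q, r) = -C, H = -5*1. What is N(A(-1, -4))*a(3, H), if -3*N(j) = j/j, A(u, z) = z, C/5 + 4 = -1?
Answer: -25/3 ≈ -8.3333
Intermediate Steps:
C = -25 (C = -20 + 5*(-1) = -20 - 5 = -25)
N(j) = -1/3 (N(j) = -j/(3*j) = -1/3*1 = -1/3)
H = -5
a(q, r) = 25 (a(q, r) = -1*(-25) = 25)
N(A(-1, -4))*a(3, H) = -1/3*25 = -25/3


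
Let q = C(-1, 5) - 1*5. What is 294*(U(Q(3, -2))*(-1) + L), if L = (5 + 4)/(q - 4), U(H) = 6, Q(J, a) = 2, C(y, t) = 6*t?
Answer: -1638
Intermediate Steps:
q = 25 (q = 6*5 - 1*5 = 30 - 5 = 25)
L = 3/7 (L = (5 + 4)/(25 - 4) = 9/21 = 9*(1/21) = 3/7 ≈ 0.42857)
294*(U(Q(3, -2))*(-1) + L) = 294*(6*(-1) + 3/7) = 294*(-6 + 3/7) = 294*(-39/7) = -1638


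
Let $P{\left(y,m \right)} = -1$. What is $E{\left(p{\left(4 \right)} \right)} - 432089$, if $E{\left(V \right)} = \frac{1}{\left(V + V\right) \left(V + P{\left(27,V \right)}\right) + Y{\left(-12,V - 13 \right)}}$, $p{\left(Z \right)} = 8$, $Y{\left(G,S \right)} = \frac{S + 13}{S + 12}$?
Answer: $- \frac{342214481}{792} \approx -4.3209 \cdot 10^{5}$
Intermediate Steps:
$Y{\left(G,S \right)} = \frac{13 + S}{12 + S}$
$E{\left(V \right)} = \frac{1}{\frac{V}{-1 + V} + 2 V \left(-1 + V\right)}$ ($E{\left(V \right)} = \frac{1}{\left(V + V\right) \left(V - 1\right) + \frac{13 + \left(V - 13\right)}{12 + \left(V - 13\right)}} = \frac{1}{2 V \left(-1 + V\right) + \frac{13 + \left(-13 + V\right)}{12 + \left(-13 + V\right)}} = \frac{1}{2 V \left(-1 + V\right) + \frac{V}{-1 + V}} = \frac{1}{\frac{V}{-1 + V} + 2 V \left(-1 + V\right)}$)
$E{\left(p{\left(4 \right)} \right)} - 432089 = \frac{-1 + 8}{8 \left(1 + 2 \left(-1 + 8\right)^{2}\right)} - 432089 = \frac{1}{8} \frac{1}{1 + 2 \cdot 7^{2}} \cdot 7 - 432089 = \frac{1}{8} \frac{1}{1 + 2 \cdot 49} \cdot 7 - 432089 = \frac{1}{8} \frac{1}{1 + 98} \cdot 7 - 432089 = \frac{1}{8} \cdot \frac{1}{99} \cdot 7 - 432089 = \frac{7}{792} - 432089 = - \frac{342214481}{792}$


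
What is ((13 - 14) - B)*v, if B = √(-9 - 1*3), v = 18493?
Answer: -18493 - 36986*I*√3 ≈ -18493.0 - 64062.0*I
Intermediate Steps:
B = 2*I*√3 (B = √(-9 - 3) = √(-12) = 2*I*√3 ≈ 3.4641*I)
((13 - 14) - B)*v = ((13 - 14) - 2*I*√3)*18493 = (-1 - 2*I*√3)*18493 = -18493 - 36986*I*√3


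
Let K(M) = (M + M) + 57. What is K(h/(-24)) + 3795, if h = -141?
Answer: 15455/4 ≈ 3863.8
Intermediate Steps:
K(M) = 57 + 2*M (K(M) = 2*M + 57 = 57 + 2*M)
K(h/(-24)) + 3795 = (57 + 2*(-141/(-24))) + 3795 = (57 + 2*(-141*(-1/24))) + 3795 = (57 + 2*(47/8)) + 3795 = (57 + 47/4) + 3795 = 275/4 + 3795 = 15455/4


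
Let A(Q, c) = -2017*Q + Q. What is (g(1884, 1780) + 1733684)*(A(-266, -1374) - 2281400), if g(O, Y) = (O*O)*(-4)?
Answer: 21751719136160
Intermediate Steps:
g(O, Y) = -4*O² (g(O, Y) = O²*(-4) = -4*O²)
A(Q, c) = -2016*Q
(g(1884, 1780) + 1733684)*(A(-266, -1374) - 2281400) = (-4*1884² + 1733684)*(-2016*(-266) - 2281400) = (-4*3549456 + 1733684)*(536256 - 2281400) = (-14197824 + 1733684)*(-1745144) = -12464140*(-1745144) = 21751719136160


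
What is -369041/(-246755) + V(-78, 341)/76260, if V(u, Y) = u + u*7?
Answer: 466484859/313625605 ≈ 1.4874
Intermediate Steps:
V(u, Y) = 8*u (V(u, Y) = u + 7*u = 8*u)
-369041/(-246755) + V(-78, 341)/76260 = -369041/(-246755) + (8*(-78))/76260 = -369041*(-1/246755) - 624*1/76260 = 369041/246755 - 52/6355 = 466484859/313625605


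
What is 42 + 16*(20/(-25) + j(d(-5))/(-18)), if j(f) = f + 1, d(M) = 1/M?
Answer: 1282/45 ≈ 28.489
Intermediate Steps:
d(M) = 1/M
j(f) = 1 + f
42 + 16*(20/(-25) + j(d(-5))/(-18)) = 42 + 16*(20/(-25) + (1 + 1/(-5))/(-18)) = 42 + 16*(20*(-1/25) + (1 - 1/5)*(-1/18)) = 42 + 16*(-4/5 + (4/5)*(-1/18)) = 42 + 16*(-4/5 - 2/45) = 42 + 16*(-38/45) = 42 - 608/45 = 1282/45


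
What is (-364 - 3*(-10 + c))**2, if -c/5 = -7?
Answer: 192721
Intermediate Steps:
c = 35 (c = -5*(-7) = 35)
(-364 - 3*(-10 + c))**2 = (-364 - 3*(-10 + 35))**2 = (-364 - 3*25)**2 = (-364 - 75)**2 = (-439)**2 = 192721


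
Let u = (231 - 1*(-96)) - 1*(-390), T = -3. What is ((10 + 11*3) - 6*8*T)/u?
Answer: 187/717 ≈ 0.26081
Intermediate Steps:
u = 717 (u = (231 + 96) + 390 = 327 + 390 = 717)
((10 + 11*3) - 6*8*T)/u = ((10 + 11*3) - 6*8*(-3))/717 = ((10 + 33) - 48*(-3))*(1/717) = (43 - 1*(-144))*(1/717) = (43 + 144)*(1/717) = 187*(1/717) = 187/717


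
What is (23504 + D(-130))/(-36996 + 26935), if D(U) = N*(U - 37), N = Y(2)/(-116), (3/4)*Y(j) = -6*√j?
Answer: -23504/10061 + 334*√2/291769 ≈ -2.3345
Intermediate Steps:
Y(j) = -8*√j (Y(j) = 4*(-6*√j)/3 = -8*√j)
N = 2*√2/29 (N = -8*√2/(-116) = -8*√2*(-1/116) = 2*√2/29 ≈ 0.097532)
D(U) = 2*√2*(-37 + U)/29 (D(U) = (2*√2/29)*(U - 37) = (2*√2/29)*(-37 + U) = 2*√2*(-37 + U)/29)
(23504 + D(-130))/(-36996 + 26935) = (23504 + 2*√2*(-37 - 130)/29)/(-36996 + 26935) = (23504 + (2/29)*√2*(-167))/(-10061) = (23504 - 334*√2/29)*(-1/10061) = -23504/10061 + 334*√2/291769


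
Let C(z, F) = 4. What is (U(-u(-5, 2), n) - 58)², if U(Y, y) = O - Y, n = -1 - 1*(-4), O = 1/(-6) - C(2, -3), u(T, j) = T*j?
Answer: 187489/36 ≈ 5208.0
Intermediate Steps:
O = -25/6 (O = 1/(-6) - 1*4 = -⅙ - 4 = -25/6 ≈ -4.1667)
n = 3 (n = -1 + 4 = 3)
U(Y, y) = -25/6 - Y
(U(-u(-5, 2), n) - 58)² = ((-25/6 - (-1)*(-5*2)) - 58)² = ((-25/6 - (-1)*(-10)) - 58)² = ((-25/6 - 1*10) - 58)² = ((-25/6 - 10) - 58)² = (-85/6 - 58)² = (-433/6)² = 187489/36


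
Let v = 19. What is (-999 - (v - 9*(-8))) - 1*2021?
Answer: -3111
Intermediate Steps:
(-999 - (v - 9*(-8))) - 1*2021 = (-999 - (19 - 9*(-8))) - 1*2021 = (-999 - (19 + 72)) - 2021 = (-999 - 1*91) - 2021 = (-999 - 91) - 2021 = -1090 - 2021 = -3111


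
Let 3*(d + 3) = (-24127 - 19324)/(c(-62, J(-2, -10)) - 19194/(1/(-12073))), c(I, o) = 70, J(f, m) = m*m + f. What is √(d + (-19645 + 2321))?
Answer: I*√10680989012214316917/24828132 ≈ 131.63*I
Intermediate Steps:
J(f, m) = f + m² (J(f, m) = m² + f = f + m²)
d = -2085606539/695187696 (d = -3 + ((-24127 - 19324)/(70 - 19194/(1/(-12073))))/3 = -3 + (-43451/(70 - 19194/(-1/12073)))/3 = -3 + (-43451/(70 - 19194*(-12073)))/3 = -3 + (-43451/(70 + 231729162))/3 = -3 + (-43451/231729232)/3 = -3 + (-43451*1/231729232)/3 = -3 + (⅓)*(-43451/231729232) = -3 - 43451/695187696 = -2085606539/695187696 ≈ -3.0001)
√(d + (-19645 + 2321)) = √(-2085606539/695187696 + (-19645 + 2321)) = √(-2085606539/695187696 - 17324) = √(-12045517252043/695187696) = I*√10680989012214316917/24828132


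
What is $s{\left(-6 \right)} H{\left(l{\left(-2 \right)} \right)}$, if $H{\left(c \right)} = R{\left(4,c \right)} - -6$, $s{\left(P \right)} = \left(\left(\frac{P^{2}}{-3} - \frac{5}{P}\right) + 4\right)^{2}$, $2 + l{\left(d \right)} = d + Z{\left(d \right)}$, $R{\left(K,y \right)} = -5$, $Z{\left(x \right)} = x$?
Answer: $\frac{1849}{36} \approx 51.361$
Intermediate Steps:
$l{\left(d \right)} = -2 + 2 d$ ($l{\left(d \right)} = -2 + \left(d + d\right) = -2 + 2 d$)
$s{\left(P \right)} = \left(4 - \frac{5}{P} - \frac{P^{2}}{3}\right)^{2}$ ($s{\left(P \right)} = \left(\left(P^{2} \left(- \frac{1}{3}\right) - \frac{5}{P}\right) + 4\right)^{2} = \left(\left(- \frac{P^{2}}{3} - \frac{5}{P}\right) + 4\right)^{2} = \left(\left(- \frac{5}{P} - \frac{P^{2}}{3}\right) + 4\right)^{2} = \left(4 - \frac{5}{P} - \frac{P^{2}}{3}\right)^{2}$)
$H{\left(c \right)} = 1$ ($H{\left(c \right)} = -5 - -6 = -5 + 6 = 1$)
$s{\left(-6 \right)} H{\left(l{\left(-2 \right)} \right)} = \frac{\left(15 + \left(-6\right)^{3} - -72\right)^{2}}{9 \cdot 36} \cdot 1 = \frac{1}{9} \cdot \frac{1}{36} \left(15 - 216 + 72\right)^{2} \cdot 1 = \frac{1}{9} \cdot \frac{1}{36} \left(-129\right)^{2} \cdot 1 = \frac{1}{9} \cdot \frac{1}{36} \cdot 16641 \cdot 1 = \frac{1849}{36} \cdot 1 = \frac{1849}{36}$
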